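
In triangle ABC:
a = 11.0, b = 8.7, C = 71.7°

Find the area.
Two sides and the included angle (SAS): A = ½·a·b·sin(C) = ½·11.0·8.7·sin(71.7°)
sin(71.7°) ≈ 0.949425
A ≈ ½·95.7·0.949425 = 47.85·0.949425 ≈ 45.43

Area = 45.43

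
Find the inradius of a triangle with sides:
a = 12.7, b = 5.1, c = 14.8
r = Area/s where s is the semi-perimeter.
s = (12.7 + 5.1 + 14.8)/2 = 32.6/2 = 16.3
Area = √(s(s−a)(s−b)(s−c)) = √(16.3·3.6·11.2·1.5) ≈ √985.824 ≈ 31.3978
r ≈ 31.3978/16.3 ≈ 1.92625

r = 1.926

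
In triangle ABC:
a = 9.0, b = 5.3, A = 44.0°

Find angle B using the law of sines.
a/sin(A) = b/sin(B)  ⇒  sin(B) = b·sin(A)/a = 5.3·sin(44.0°)/9.0
sin(44.0°) ≈ 0.694658
sin(B) ≈ 5.3·0.694658/9.0 ≈ 3.68169/9.0 ≈ 0.409077
B = arcsin(0.409077) ≈ 24.1468°
(Since b ≤ a we need B ≤ A, so the obtuse alternative 180° − 24.1468° ≈ 155.853° is rejected.)

B = 24.15°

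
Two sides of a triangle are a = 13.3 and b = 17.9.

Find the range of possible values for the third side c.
Triangle inequality: |a − b| < c < a + b
|a − b| = |13.3 − 17.9| = 4.6
a + b = 13.3 + 17.9 = 31.2

4.6 < c < 31.2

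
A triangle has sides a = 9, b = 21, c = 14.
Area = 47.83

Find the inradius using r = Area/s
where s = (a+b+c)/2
s = (9 + 21 + 14)/2 = 44/2 = 22
r = Area/s = 47.83/22 ≈ 2.17409

r = 2.174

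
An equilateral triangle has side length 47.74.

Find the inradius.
r = Area/s with s the semi-perimeter.
Area = (√3/4)·47.74² = (√3/4)·2279.1076 ≈ 0.433013·2279.1076 ≈ 986.883
s = 3·47.74/2 = 71.61
r ≈ 986.883/71.61 ≈ 13.7814
(Equivalently r = side/(2√3) = 47.74/3.4641 ≈ 13.7814.)

r = 13.78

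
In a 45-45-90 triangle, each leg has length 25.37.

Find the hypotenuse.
In a 45-45-90 triangle the sides are in ratio 1 : 1 : √2, so hypotenuse = leg·√2.
Hypotenuse = 25.37·√2 ≈ 25.37·1.41421 ≈ 35.8786

Hypotenuse = 25.37√2 = 35.88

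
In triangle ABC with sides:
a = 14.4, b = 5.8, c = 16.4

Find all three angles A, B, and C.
Law of cosines for each angle (a² = 207.36, b² = 33.64, c² = 268.96):
cos(A) = (b² + c² − a²)/(2bc) = (33.64 + 268.96 − 207.36)/(2·5.8·16.4) = 95.24/190.24 ≈ 0.500631  ⇒  A ≈ 59.9583°
cos(B) = (a² + c² − b²)/(2ac) = (207.36 + 268.96 − 33.64)/(2·14.4·16.4) = 442.68/472.32 ≈ 0.937246  ⇒  B ≈ 20.4059°
cos(C) = (a² + b² − c²)/(2ab) = (207.36 + 33.64 − 268.96)/(2·14.4·5.8) = -27.96/167.04 ≈ -0.167385  ⇒  C ≈ 99.6358°
Check: A + B + C ≈ 180°

A = 59.96°, B = 20.41°, C = 99.64°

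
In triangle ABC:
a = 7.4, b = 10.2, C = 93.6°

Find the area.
Two sides and the included angle (SAS): A = ½·a·b·sin(C) = ½·7.4·10.2·sin(93.6°)
sin(93.6°) ≈ 0.998027
A ≈ ½·75.48·0.998027 = 37.74·0.998027 ≈ 37.6655

Area = 37.67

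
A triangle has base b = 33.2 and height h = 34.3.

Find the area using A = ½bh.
A = ½·b·h = ½·33.2·34.3 = ½·1138.76 = 569.38

Area = 569.38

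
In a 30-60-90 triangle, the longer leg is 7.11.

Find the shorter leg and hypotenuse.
In a 30-60-90 triangle the sides are in ratio 1 : √3 : 2, so short leg = long leg/√3 and hypotenuse = 2·(short leg).
Short leg = 7.11/√3 ≈ 7.11/1.73205 ≈ 4.10496
Hypotenuse = 2·4.10496 ≈ 8.20992

Short leg = 4.105, Hypotenuse = 8.21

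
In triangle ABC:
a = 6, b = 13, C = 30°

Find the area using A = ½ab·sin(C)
A = ½·a·b·sin(C) = ½·6·13·sin(30°)
sin(30°) ≈ 0.5
A ≈ ½·78·0.5 = 39·0.5 ≈ 19.5

Area = 19.5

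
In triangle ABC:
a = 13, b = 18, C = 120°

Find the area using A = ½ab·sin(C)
A = ½·a·b·sin(C) = ½·13·18·sin(120°)
sin(120°) ≈ 0.866025
A ≈ ½·234·0.866025 = 117·0.866025 ≈ 101.325

Area = 101.3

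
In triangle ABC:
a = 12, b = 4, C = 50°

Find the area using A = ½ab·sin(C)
A = ½·a·b·sin(C) = ½·12·4·sin(50°)
sin(50°) ≈ 0.766044
A ≈ ½·48·0.766044 = 24·0.766044 ≈ 18.3851

Area = 18.39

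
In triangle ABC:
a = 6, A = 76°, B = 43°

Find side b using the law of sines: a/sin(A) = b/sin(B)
a/sin(A) = b/sin(B)  ⇒  b = a·sin(B)/sin(A) = 6·sin(43°)/sin(76°)
sin(43°) ≈ 0.681998, sin(76°) ≈ 0.970296
b ≈ 6·0.681998/0.970296 ≈ 4.09199/0.970296 ≈ 4.21726

b = 4.217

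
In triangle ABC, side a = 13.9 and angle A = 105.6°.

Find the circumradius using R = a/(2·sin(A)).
R = a/(2·sin(A)) = 13.9/(2·sin(105.6°))
sin(105.6°) ≈ 0.963163
R ≈ 13.9/(2·0.963163) = 13.9/1.92633 ≈ 7.21581

R = 7.216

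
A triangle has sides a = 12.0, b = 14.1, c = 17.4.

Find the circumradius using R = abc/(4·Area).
First find the area with Heron's formula.
s = (12.0 + 14.1 + 17.4)/2 = 21.75
Area = √(s(s−a)(s−b)(s−c)) = √(21.75·9.75·7.65·4.35) ≈ √7056.91 ≈ 84.0054
abc = 12.0·14.1·17.4 = 2944.08
R = abc/(4·Area) ≈ 2944.08/(4·84.0054) = 2944.08/336.022 ≈ 8.76158

R = 8.762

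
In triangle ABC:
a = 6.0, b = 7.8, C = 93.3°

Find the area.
Two sides and the included angle (SAS): A = ½·a·b·sin(C) = ½·6.0·7.8·sin(93.3°)
sin(93.3°) ≈ 0.998342
A ≈ ½·46.8·0.998342 = 23.4·0.998342 ≈ 23.3612

Area = 23.36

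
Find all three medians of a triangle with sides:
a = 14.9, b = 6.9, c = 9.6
Median formula: m_a = ½√(2b² + 2c² − a²) (and cyclically). a² = 222.01, b² = 47.61, c² = 92.16.
m_a = ½√(2·47.61 + 2·92.16 − 222.01) = ½√57.53 ≈ ½·7.58485 ≈ 3.79243
m_b = ½√(2·222.01 + 2·92.16 − 47.61) = ½√580.73 ≈ ½·24.0983 ≈ 12.0492
m_c = ½√(2·222.01 + 2·47.61 − 92.16) = ½√447.08 ≈ ½·21.1443 ≈ 10.5721

m_a = 3.792, m_b = 12.05, m_c = 10.57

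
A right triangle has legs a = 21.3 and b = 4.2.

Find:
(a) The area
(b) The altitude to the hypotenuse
(a) The legs are perpendicular, so Area = ½·a·b = ½·21.3·4.2 = ½·89.46 = 44.73
(b) Hypotenuse c = √(a² + b²) = √(453.69 + 17.64) = √471.33 ≈ 21.7101
    Area = ½·c·h_c  ⇒  h_c = 2·Area/c = 89.46/21.7101 ≈ 4.12066

Area = 44.73, h_c = 4.121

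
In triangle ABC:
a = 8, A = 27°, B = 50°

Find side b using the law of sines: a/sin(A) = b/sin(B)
a/sin(A) = b/sin(B)  ⇒  b = a·sin(B)/sin(A) = 8·sin(50°)/sin(27°)
sin(50°) ≈ 0.766044, sin(27°) ≈ 0.45399
b ≈ 8·0.766044/0.45399 ≈ 6.12836/0.45399 ≈ 13.4989

b = 13.5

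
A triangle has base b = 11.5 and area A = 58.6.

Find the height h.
A = ½·b·h  ⇒  h = 2A/b = 2·58.6/11.5 = 117.2/11.5 ≈ 10.1913

h = 10.19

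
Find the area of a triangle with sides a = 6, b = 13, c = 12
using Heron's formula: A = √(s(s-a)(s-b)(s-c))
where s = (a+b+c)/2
s = (6 + 13 + 12)/2 = 31/2 = 15.5
s − a = 9.5, s − b = 2.5, s − c = 3.5
s(s−a)(s−b)(s−c) = 15.5·9.5·2.5·3.5 = 1288.4375
Area = √1288.4375 ≈ 35.8948

s = 15.5, Area = 35.89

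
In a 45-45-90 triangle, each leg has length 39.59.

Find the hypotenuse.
In a 45-45-90 triangle the sides are in ratio 1 : 1 : √2, so hypotenuse = leg·√2.
Hypotenuse = 39.59·√2 ≈ 39.59·1.41421 ≈ 55.9887

Hypotenuse = 39.59√2 = 55.99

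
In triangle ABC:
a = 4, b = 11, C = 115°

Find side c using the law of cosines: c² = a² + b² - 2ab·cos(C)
c² = 4² + 11² − 2·4·11·cos(115°)
cos(115°) ≈ -0.422618
c² ≈ 16 + 121 − 88·(-0.422618) ≈ 137 + 37.1904 ≈ 174.19
c ≈ √174.19 ≈ 13.1981

c = 13.2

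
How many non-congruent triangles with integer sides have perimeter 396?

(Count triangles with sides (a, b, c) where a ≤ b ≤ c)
Let a ≤ b ≤ c with a + b + c = 396. The only binding inequality is a + b > c, i.e. 396 − c > c, so c < 396/2; and c ≥ 396/3 since c is the largest side.
So 132 ≤ c ≤ 197. For each c, b runs from ⌈(396 − c)/2⌉ up to c (then a = 396 − b − c satisfies 1 ≤ a ≤ b automatically), giving c − ⌈(396 − c)/2⌉ + 1 choices.
Summing over c: 1 + 2 + 4 + 5 + … + 97 + 98  (66 terms, c = 132, …, 197) = 3267
Check (closed form: nearest integer to p²/48 for even p, (p+3)²/48 for odd p): 396²/48 = 156816/48 ≈ 3267.00 → 3267

3267 triangles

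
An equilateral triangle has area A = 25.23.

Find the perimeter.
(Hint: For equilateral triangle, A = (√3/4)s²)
A = (√3/4)s²  ⇒  s² = 4A/√3 = 4·25.23/√3 = 100.92/1.73205 ≈ 58.2662
s ≈ √58.2662 ≈ 7.63323
Perimeter = 3s ≈ 3·7.63323 ≈ 22.8997

Perimeter = 22.9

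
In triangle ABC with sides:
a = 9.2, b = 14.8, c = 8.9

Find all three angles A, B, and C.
Law of cosines for each angle (a² = 84.64, b² = 219.04, c² = 79.21):
cos(A) = (b² + c² − a²)/(2bc) = (219.04 + 79.21 − 84.64)/(2·14.8·8.9) = 213.61/263.44 ≈ 0.810849  ⇒  A ≈ 35.8211°
cos(B) = (a² + c² − b²)/(2ac) = (84.64 + 79.21 − 219.04)/(2·9.2·8.9) = -55.19/163.76 ≈ -0.337018  ⇒  B ≈ 109.695°
cos(C) = (a² + b² − c²)/(2ab) = (84.64 + 219.04 − 79.21)/(2·9.2·14.8) = 224.47/272.32 ≈ 0.824288  ⇒  C ≈ 34.4837°
Check: A + B + C ≈ 180°

A = 35.82°, B = 109.7°, C = 34.48°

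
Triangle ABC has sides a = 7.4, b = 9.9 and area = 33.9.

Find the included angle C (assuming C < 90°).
Area = ½·a·b·sin(C)  ⇒  sin(C) = 2·Area/(a·b) = 2·33.9/(7.4·9.9) = 67.8/73.26 ≈ 0.925471
C = arcsin(0.925471) ≈ 67.7395° (taking the acute solution since C < 90°)

C = 67.74°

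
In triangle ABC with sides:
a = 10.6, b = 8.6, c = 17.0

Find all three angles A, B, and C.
Law of cosines for each angle (a² = 112.36, b² = 73.96, c² = 289):
cos(A) = (b² + c² − a²)/(2bc) = (73.96 + 289 − 112.36)/(2·8.6·17.0) = 250.6/292.4 ≈ 0.857045  ⇒  A ≈ 31.0136°
cos(B) = (a² + c² − b²)/(2ac) = (112.36 + 289 − 73.96)/(2·10.6·17.0) = 327.4/360.4 ≈ 0.908435  ⇒  B ≈ 24.71°
cos(C) = (a² + b² − c²)/(2ab) = (112.36 + 73.96 − 289)/(2·10.6·8.6) = -102.68/182.32 ≈ -0.563186  ⇒  C ≈ 124.276°
Check: A + B + C ≈ 180°

A = 31.01°, B = 24.71°, C = 124.3°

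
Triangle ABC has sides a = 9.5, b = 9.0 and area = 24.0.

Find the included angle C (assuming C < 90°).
Area = ½·a·b·sin(C)  ⇒  sin(C) = 2·Area/(a·b) = 2·24.0/(9.5·9.0) = 48/85.5 ≈ 0.561404
C = arcsin(0.561404) ≈ 34.1529° (taking the acute solution since C < 90°)

C = 34.15°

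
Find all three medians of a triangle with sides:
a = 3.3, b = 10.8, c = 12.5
Median formula: m_a = ½√(2b² + 2c² − a²) (and cyclically). a² = 10.89, b² = 116.64, c² = 156.25.
m_a = ½√(2·116.64 + 2·156.25 − 10.89) = ½√534.89 ≈ ½·23.1277 ≈ 11.5638
m_b = ½√(2·10.89 + 2·156.25 − 116.64) = ½√217.64 ≈ ½·14.7526 ≈ 7.37631
m_c = ½√(2·10.89 + 2·116.64 − 156.25) = ½√98.81 ≈ ½·9.94032 ≈ 4.97016

m_a = 11.56, m_b = 7.376, m_c = 4.97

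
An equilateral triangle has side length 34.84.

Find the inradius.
r = Area/s with s the semi-perimeter.
Area = (√3/4)·34.84² = (√3/4)·1213.8256 ≈ 0.433013·1213.8256 ≈ 525.602
s = 3·34.84/2 = 52.26
r ≈ 525.602/52.26 ≈ 10.0574
(Equivalently r = side/(2√3) = 34.84/3.4641 ≈ 10.0574.)

r = 10.06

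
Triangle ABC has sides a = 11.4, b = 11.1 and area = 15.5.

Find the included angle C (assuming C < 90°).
Area = ½·a·b·sin(C)  ⇒  sin(C) = 2·Area/(a·b) = 2·15.5/(11.4·11.1) = 31/126.54 ≈ 0.244982
C = arcsin(0.244982) ≈ 14.1808° (taking the acute solution since C < 90°)

C = 14.18°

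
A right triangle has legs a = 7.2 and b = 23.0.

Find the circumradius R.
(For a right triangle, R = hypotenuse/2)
Hypotenuse c = √(a² + b²) = √(51.84 + 529) = √580.84 ≈ 24.1006
R = c/2 ≈ 24.1006/2 ≈ 12.0503

R = 12.05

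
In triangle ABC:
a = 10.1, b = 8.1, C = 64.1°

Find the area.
Two sides and the included angle (SAS): A = ½·a·b·sin(C) = ½·10.1·8.1·sin(64.1°)
sin(64.1°) ≈ 0.899558
A ≈ ½·81.81·0.899558 = 40.905·0.899558 ≈ 36.7964

Area = 36.8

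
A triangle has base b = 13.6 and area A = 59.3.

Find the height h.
A = ½·b·h  ⇒  h = 2A/b = 2·59.3/13.6 = 118.6/13.6 ≈ 8.72059

h = 8.721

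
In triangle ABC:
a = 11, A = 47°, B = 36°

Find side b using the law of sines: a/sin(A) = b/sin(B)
a/sin(A) = b/sin(B)  ⇒  b = a·sin(B)/sin(A) = 11·sin(36°)/sin(47°)
sin(36°) ≈ 0.587785, sin(47°) ≈ 0.731354
b ≈ 11·0.587785/0.731354 ≈ 6.46564/0.731354 ≈ 8.84064

b = 8.841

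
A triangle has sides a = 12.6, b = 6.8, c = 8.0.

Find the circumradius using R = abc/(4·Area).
First find the area with Heron's formula.
s = (12.6 + 6.8 + 8.0)/2 = 13.7
Area = √(s(s−a)(s−b)(s−c)) = √(13.7·1.1·6.9·5.7) ≈ √592.703 ≈ 24.3455
abc = 12.6·6.8·8.0 = 685.44
R = abc/(4·Area) ≈ 685.44/(4·24.3455) = 685.44/97.382 ≈ 7.03867

R = 7.039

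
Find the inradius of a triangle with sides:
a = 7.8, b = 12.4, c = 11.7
r = Area/s where s is the semi-perimeter.
s = (7.8 + 12.4 + 11.7)/2 = 31.9/2 = 15.95
Area = √(s(s−a)(s−b)(s−c)) = √(15.95·8.15·3.55·4.25) ≈ √1961.26 ≈ 44.2861
r ≈ 44.2861/15.95 ≈ 2.77656

r = 2.777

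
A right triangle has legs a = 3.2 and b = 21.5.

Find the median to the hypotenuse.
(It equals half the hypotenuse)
Hypotenuse c = √(a² + b²) = √(10.24 + 462.25) = √472.49 ≈ 21.7368
Median to hypotenuse = c/2 ≈ 21.7368/2 ≈ 10.8684

Median = 10.87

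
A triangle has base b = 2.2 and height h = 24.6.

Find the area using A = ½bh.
A = ½·b·h = ½·2.2·24.6 = ½·54.12 = 27.06

Area = 27.06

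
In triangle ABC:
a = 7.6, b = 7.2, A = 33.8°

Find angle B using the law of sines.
a/sin(A) = b/sin(B)  ⇒  sin(B) = b·sin(A)/a = 7.2·sin(33.8°)/7.6
sin(33.8°) ≈ 0.556296
sin(B) ≈ 7.2·0.556296/7.6 ≈ 4.00533/7.6 ≈ 0.527017
B = arcsin(0.527017) ≈ 31.8041°
(Since b ≤ a we need B ≤ A, so the obtuse alternative 180° − 31.8041° ≈ 148.196° is rejected.)

B = 31.8°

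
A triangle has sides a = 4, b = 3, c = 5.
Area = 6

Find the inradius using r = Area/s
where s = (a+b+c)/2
s = (4 + 3 + 5)/2 = 12/2 = 6
r = Area/s = 6/6 ≈ 1

r = 1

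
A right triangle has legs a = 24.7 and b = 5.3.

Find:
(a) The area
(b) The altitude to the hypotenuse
(a) The legs are perpendicular, so Area = ½·a·b = ½·24.7·5.3 = ½·130.91 = 65.455
(b) Hypotenuse c = √(a² + b²) = √(610.09 + 28.09) = √638.18 ≈ 25.2622
    Area = ½·c·h_c  ⇒  h_c = 2·Area/c = 130.91/25.2622 ≈ 5.18205

Area = 65.455, h_c = 5.182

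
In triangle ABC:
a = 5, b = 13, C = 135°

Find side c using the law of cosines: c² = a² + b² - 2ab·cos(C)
c² = 5² + 13² − 2·5·13·cos(135°)
cos(135°) ≈ -0.707107
c² ≈ 25 + 169 − 130·(-0.707107) ≈ 194 + 91.9239 ≈ 285.924
c ≈ √285.924 ≈ 16.9093

c = 16.91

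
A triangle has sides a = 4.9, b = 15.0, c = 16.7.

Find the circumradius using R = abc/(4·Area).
First find the area with Heron's formula.
s = (4.9 + 15.0 + 16.7)/2 = 18.3
Area = √(s(s−a)(s−b)(s−c)) = √(18.3·13.4·3.3·1.6) ≈ √1294.76 ≈ 35.9828
abc = 4.9·15.0·16.7 = 1227.45
R = abc/(4·Area) ≈ 1227.45/(4·35.9828) = 1227.45/143.931 ≈ 8.52803

R = 8.528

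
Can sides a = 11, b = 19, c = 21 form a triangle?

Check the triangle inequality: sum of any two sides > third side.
a + b vs c: 11 + 19 = 30 > 21  ✓
a + c vs b: 11 + 21 = 32 > 19  ✓
b + c vs a: 19 + 21 = 40 > 11  ✓

Yes, triangle inequality satisfied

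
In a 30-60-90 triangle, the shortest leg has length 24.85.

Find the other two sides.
In a 30-60-90 triangle the sides are in ratio 1 : √3 : 2 (short leg : long leg : hypotenuse).
Long leg = 24.85·√3 ≈ 24.85·1.73205 ≈ 43.0415
Hypotenuse = 2·24.85 = 49.7

Long leg = 24.85√3 = 43.04, Hypotenuse = 49.7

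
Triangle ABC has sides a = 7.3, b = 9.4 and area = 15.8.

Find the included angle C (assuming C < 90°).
Area = ½·a·b·sin(C)  ⇒  sin(C) = 2·Area/(a·b) = 2·15.8/(7.3·9.4) = 31.6/68.62 ≈ 0.460507
C = arcsin(0.460507) ≈ 27.4198° (taking the acute solution since C < 90°)

C = 27.42°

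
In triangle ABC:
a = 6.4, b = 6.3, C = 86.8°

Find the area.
Two sides and the included angle (SAS): A = ½·a·b·sin(C) = ½·6.4·6.3·sin(86.8°)
sin(86.8°) ≈ 0.998441
A ≈ ½·40.32·0.998441 = 20.16·0.998441 ≈ 20.1286

Area = 20.13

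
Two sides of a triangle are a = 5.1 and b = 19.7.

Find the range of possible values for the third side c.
Triangle inequality: |a − b| < c < a + b
|a − b| = |5.1 − 19.7| = 14.6
a + b = 5.1 + 19.7 = 24.8

14.6 < c < 24.8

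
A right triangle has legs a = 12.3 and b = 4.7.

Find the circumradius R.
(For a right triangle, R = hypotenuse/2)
Hypotenuse c = √(a² + b²) = √(151.29 + 22.09) = √173.38 ≈ 13.1674
R = c/2 ≈ 13.1674/2 ≈ 6.58369

R = 6.584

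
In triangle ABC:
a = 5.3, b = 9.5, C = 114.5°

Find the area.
Two sides and the included angle (SAS): A = ½·a·b·sin(C) = ½·5.3·9.5·sin(114.5°)
sin(114.5°) ≈ 0.909961
A ≈ ½·50.35·0.909961 = 25.175·0.909961 ≈ 22.9083

Area = 22.91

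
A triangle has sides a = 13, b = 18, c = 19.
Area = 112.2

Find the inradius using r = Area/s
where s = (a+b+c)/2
s = (13 + 18 + 19)/2 = 50/2 = 25
r = Area/s = 112.2/25 ≈ 4.488

r = 4.488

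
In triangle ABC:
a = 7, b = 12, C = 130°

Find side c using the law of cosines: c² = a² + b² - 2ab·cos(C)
c² = 7² + 12² − 2·7·12·cos(130°)
cos(130°) ≈ -0.642788
c² ≈ 49 + 144 − 168·(-0.642788) ≈ 193 + 107.988 ≈ 300.988
c ≈ √300.988 ≈ 17.349

c = 17.35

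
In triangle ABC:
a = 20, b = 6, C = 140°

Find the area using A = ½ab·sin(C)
A = ½·a·b·sin(C) = ½·20·6·sin(140°)
sin(140°) ≈ 0.642788
A ≈ ½·120·0.642788 = 60·0.642788 ≈ 38.5673

Area = 38.57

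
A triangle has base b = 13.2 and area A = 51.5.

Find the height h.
A = ½·b·h  ⇒  h = 2A/b = 2·51.5/13.2 = 103/13.2 ≈ 7.80303

h = 7.803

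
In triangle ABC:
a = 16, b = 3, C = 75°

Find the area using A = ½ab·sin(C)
A = ½·a·b·sin(C) = ½·16·3·sin(75°)
sin(75°) ≈ 0.965926
A ≈ ½·48·0.965926 = 24·0.965926 ≈ 23.1822

Area = 23.18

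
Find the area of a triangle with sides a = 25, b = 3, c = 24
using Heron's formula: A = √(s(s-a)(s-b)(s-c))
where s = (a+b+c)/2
s = (25 + 3 + 24)/2 = 52/2 = 26
s − a = 1, s − b = 23, s − c = 2
s(s−a)(s−b)(s−c) = 26·1·23·2 = 1196
Area = √1196 ≈ 34.5832

s = 26.0, Area = 34.58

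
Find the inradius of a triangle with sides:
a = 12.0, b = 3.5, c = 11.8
r = Area/s where s is the semi-perimeter.
s = (12.0 + 3.5 + 11.8)/2 = 27.3/2 = 13.65
Area = √(s(s−a)(s−b)(s−c)) = √(13.65·1.65·10.15·1.85) ≈ √422.916 ≈ 20.5649
r ≈ 20.5649/13.65 ≈ 1.50659

r = 1.507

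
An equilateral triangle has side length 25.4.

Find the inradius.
r = Area/s with s the semi-perimeter.
Area = (√3/4)·25.4² = (√3/4)·645.16 ≈ 0.433013·645.16 ≈ 279.362
s = 3·25.4/2 = 38.1
r ≈ 279.362/38.1 ≈ 7.33235
(Equivalently r = side/(2√3) = 25.4/3.4641 ≈ 7.33235.)

r = 7.332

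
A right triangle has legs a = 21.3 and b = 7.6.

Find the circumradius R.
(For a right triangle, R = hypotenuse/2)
Hypotenuse c = √(a² + b²) = √(453.69 + 57.76) = √511.45 ≈ 22.6153
R = c/2 ≈ 22.6153/2 ≈ 11.3076

R = 11.31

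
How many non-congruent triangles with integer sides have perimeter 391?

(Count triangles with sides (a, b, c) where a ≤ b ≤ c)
Let a ≤ b ≤ c with a + b + c = 391. The only binding inequality is a + b > c, i.e. 391 − c > c, so c < 391/2; and c ≥ 391/3 since c is the largest side.
So 131 ≤ c ≤ 195. For each c, b runs from ⌈(391 − c)/2⌉ up to c (then a = 391 − b − c satisfies 1 ≤ a ≤ b automatically), giving c − ⌈(391 − c)/2⌉ + 1 choices.
Summing over c: 2 + 3 + 5 + 6 + … + 96 + 98  (65 terms, c = 131, …, 195) = 3234
Check (closed form: nearest integer to p²/48 for even p, (p+3)²/48 for odd p): (391+3)²/48 = 394²/48 = 155236/48 ≈ 3234.08 → 3234

3234 triangles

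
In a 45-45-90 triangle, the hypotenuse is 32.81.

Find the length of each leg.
In a 45-45-90 triangle hypotenuse = leg·√2, so leg = hypotenuse/√2.
Leg = 32.81/√2 ≈ 32.81/1.41421 ≈ 23.2002

Each leg = 23.2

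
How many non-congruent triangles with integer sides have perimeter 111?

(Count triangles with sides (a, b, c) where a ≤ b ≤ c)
Let a ≤ b ≤ c with a + b + c = 111. The only binding inequality is a + b > c, i.e. 111 − c > c, so c < 111/2; and c ≥ 111/3 since c is the largest side.
So 37 ≤ c ≤ 55. For each c, b runs from ⌈(111 − c)/2⌉ up to c (then a = 111 − b − c satisfies 1 ≤ a ≤ b automatically), giving c − ⌈(111 − c)/2⌉ + 1 choices.
Summing over c: 1 + 2 + 4 + 5 + … + 26 + 28  (19 terms, c = 37, …, 55) = 271
Check (closed form: nearest integer to p²/48 for even p, (p+3)²/48 for odd p): (111+3)²/48 = 114²/48 = 12996/48 ≈ 270.75 → 271

271 triangles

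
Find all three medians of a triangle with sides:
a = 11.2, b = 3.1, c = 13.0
Median formula: m_a = ½√(2b² + 2c² − a²) (and cyclically). a² = 125.44, b² = 9.61, c² = 169.
m_a = ½√(2·9.61 + 2·169 − 125.44) = ½√231.78 ≈ ½·15.2243 ≈ 7.61216
m_b = ½√(2·125.44 + 2·169 − 9.61) = ½√579.27 ≈ ½·24.068 ≈ 12.034
m_c = ½√(2·125.44 + 2·9.61 − 169) = ½√101.1 ≈ ½·10.0548 ≈ 5.02742

m_a = 7.612, m_b = 12.03, m_c = 5.027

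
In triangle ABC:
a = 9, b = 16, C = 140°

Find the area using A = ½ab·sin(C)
A = ½·a·b·sin(C) = ½·9·16·sin(140°)
sin(140°) ≈ 0.642788
A ≈ ½·144·0.642788 = 72·0.642788 ≈ 46.2807

Area = 46.28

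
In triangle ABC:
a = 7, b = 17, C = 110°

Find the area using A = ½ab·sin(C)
A = ½·a·b·sin(C) = ½·7·17·sin(110°)
sin(110°) ≈ 0.939693
A ≈ ½·119·0.939693 = 59.5·0.939693 ≈ 55.9117

Area = 55.91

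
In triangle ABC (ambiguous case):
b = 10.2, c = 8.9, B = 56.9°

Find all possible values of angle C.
b/sin(B) = c/sin(C)  ⇒  sin(C) = c·sin(B)/b = 8.9·sin(56.9°)/10.2
sin(56.9°) ≈ 0.837719
sin(C) ≈ 8.9·0.837719/10.2 ≈ 7.4557/10.2 ≈ 0.730951
Candidate 1: C₁ = arcsin(0.730951) ≈ 46.9661°  →  A = 180° − 56.9° − 46.9661° ≈ 76.1339° > 0, valid
Candidate 2: C₂ = 180° − C₁ ≈ 133.034°  →  A = 180° − 56.9° − 133.034° ≈ -9.9339° ≤ 0, not a valid triangle

C = 46.97° (one solution)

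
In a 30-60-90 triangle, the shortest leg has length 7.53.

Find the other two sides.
In a 30-60-90 triangle the sides are in ratio 1 : √3 : 2 (short leg : long leg : hypotenuse).
Long leg = 7.53·√3 ≈ 7.53·1.73205 ≈ 13.0423
Hypotenuse = 2·7.53 = 15.06

Long leg = 7.53√3 = 13.04, Hypotenuse = 15.06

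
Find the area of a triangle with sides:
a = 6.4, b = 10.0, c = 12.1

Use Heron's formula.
s = (6.4 + 10.0 + 12.1)/2 = 28.5/2 = 14.25
s − a = 7.85, s − b = 4.25, s − c = 2.15
s(s−a)(s−b)(s−c) = 14.25·7.85·4.25·2.15 ≈ 1022.14
Area = √1022.14 ≈ 31.971

Area = 31.97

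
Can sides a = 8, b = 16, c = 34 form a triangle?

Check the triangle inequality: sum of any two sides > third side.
a + b vs c: 8 + 16 = 24 ≤ 34  ✗
a + c vs b: 8 + 34 = 42 > 16  ✓
b + c vs a: 16 + 34 = 50 > 8  ✓

No: 8 + 16 = 24 is not > 34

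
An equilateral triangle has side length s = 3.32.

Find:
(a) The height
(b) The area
(a) The height splits the triangle into two 30-60-90 halves: h = s·√3/2 = 3.32·1.73205/2 ≈ 5.75041/2 ≈ 2.8752
(b) Area = (√3/4)·s² = (√3/4)·3.32² = (√3/4)·11.0224 ≈ 0.433013·11.0224 ≈ 4.77284

Height = 2.875, Area = 4.773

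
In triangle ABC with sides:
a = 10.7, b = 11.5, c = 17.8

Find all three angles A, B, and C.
Law of cosines for each angle (a² = 114.49, b² = 132.25, c² = 316.84):
cos(A) = (b² + c² − a²)/(2bc) = (132.25 + 316.84 − 114.49)/(2·11.5·17.8) = 334.6/409.4 ≈ 0.817294  ⇒  A ≈ 35.1852°
cos(B) = (a² + c² − b²)/(2ac) = (114.49 + 316.84 − 132.25)/(2·10.7·17.8) = 299.08/380.92 ≈ 0.785152  ⇒  B ≈ 38.2653°
cos(C) = (a² + b² − c²)/(2ab) = (114.49 + 132.25 − 316.84)/(2·10.7·11.5) = -70.1/246.1 ≈ -0.284844  ⇒  C ≈ 106.549°
Check: A + B + C ≈ 180°

A = 35.19°, B = 38.27°, C = 106.5°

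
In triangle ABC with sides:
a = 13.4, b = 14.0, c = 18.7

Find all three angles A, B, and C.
Law of cosines for each angle (a² = 179.56, b² = 196, c² = 349.69):
cos(A) = (b² + c² − a²)/(2bc) = (196 + 349.69 − 179.56)/(2·14.0·18.7) = 366.13/523.6 ≈ 0.699255  ⇒  A ≈ 45.6327°
cos(B) = (a² + c² − b²)/(2ac) = (179.56 + 349.69 − 196)/(2·13.4·18.7) = 333.25/501.16 ≈ 0.664957  ⇒  B ≈ 48.321°
cos(C) = (a² + b² − c²)/(2ab) = (179.56 + 196 − 349.69)/(2·13.4·14.0) = 25.87/375.2 ≈ 0.0689499  ⇒  C ≈ 86.0463°
Check: A + B + C ≈ 180°

A = 45.63°, B = 48.32°, C = 86.05°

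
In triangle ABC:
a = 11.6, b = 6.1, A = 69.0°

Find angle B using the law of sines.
a/sin(A) = b/sin(B)  ⇒  sin(B) = b·sin(A)/a = 6.1·sin(69.0°)/11.6
sin(69.0°) ≈ 0.93358
sin(B) ≈ 6.1·0.93358/11.6 ≈ 5.69484/11.6 ≈ 0.490935
B = arcsin(0.490935) ≈ 29.402°
(Since b ≤ a we need B ≤ A, so the obtuse alternative 180° − 29.402° ≈ 150.598° is rejected.)

B = 29.4°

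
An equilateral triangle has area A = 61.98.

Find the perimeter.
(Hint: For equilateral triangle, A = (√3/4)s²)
A = (√3/4)s²  ⇒  s² = 4A/√3 = 4·61.98/√3 = 247.92/1.73205 ≈ 143.137
s ≈ √143.137 ≈ 11.964
Perimeter = 3s ≈ 3·11.964 ≈ 35.8919

Perimeter = 35.89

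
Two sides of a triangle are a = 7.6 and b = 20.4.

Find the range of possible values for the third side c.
Triangle inequality: |a − b| < c < a + b
|a − b| = |7.6 − 20.4| = 12.8
a + b = 7.6 + 20.4 = 28

12.8 < c < 28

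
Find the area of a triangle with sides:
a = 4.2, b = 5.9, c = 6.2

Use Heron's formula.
s = (4.2 + 5.9 + 6.2)/2 = 16.3/2 = 8.15
s − a = 3.95, s − b = 2.25, s − c = 1.95
s(s−a)(s−b)(s−c) = 8.15·3.95·2.25·1.95 ≈ 141.245
Area = √141.245 ≈ 11.8846

Area = 11.88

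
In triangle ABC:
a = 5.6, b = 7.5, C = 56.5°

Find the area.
Two sides and the included angle (SAS): A = ½·a·b·sin(C) = ½·5.6·7.5·sin(56.5°)
sin(56.5°) ≈ 0.833886
A ≈ ½·42·0.833886 = 21·0.833886 ≈ 17.5116

Area = 17.51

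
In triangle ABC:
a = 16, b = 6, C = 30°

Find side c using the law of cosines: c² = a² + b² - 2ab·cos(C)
c² = 16² + 6² − 2·16·6·cos(30°)
cos(30°) ≈ 0.866025
c² ≈ 256 + 36 − 192·(0.866025) ≈ 292 − 166.277 ≈ 125.723
c ≈ √125.723 ≈ 11.2126

c = 11.21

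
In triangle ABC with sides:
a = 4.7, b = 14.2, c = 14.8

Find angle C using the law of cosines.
c² = a² + b² − 2ab·cos(C)  ⇒  cos(C) = (a² + b² − c²)/(2ab)
cos(C) = (4.7² + 14.2² − 14.8²)/(2·4.7·14.2) = (22.09 + 201.64 − 219.04)/133.48 = 4.69/133.48 ≈ 0.0351364
C = arccos(0.0351364) ≈ 87.9864°

C = 87.99°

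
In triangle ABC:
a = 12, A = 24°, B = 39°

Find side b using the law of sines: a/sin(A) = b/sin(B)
a/sin(A) = b/sin(B)  ⇒  b = a·sin(B)/sin(A) = 12·sin(39°)/sin(24°)
sin(39°) ≈ 0.62932, sin(24°) ≈ 0.406737
b ≈ 12·0.62932/0.406737 ≈ 7.55184/0.406737 ≈ 18.5669

b = 18.57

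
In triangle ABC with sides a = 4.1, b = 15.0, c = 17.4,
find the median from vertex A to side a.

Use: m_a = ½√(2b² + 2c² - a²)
m_a = ½√(2·15.0² + 2·17.4² − 4.1²) = ½√(2·225 + 2·302.76 − 16.81) = ½√(450 + 605.52 − 16.81) = ½√1038.71
√1038.71 ≈ 32.229, so m_a ≈ 16.1145

m_a = 16.11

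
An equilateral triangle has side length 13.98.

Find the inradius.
r = Area/s with s the semi-perimeter.
Area = (√3/4)·13.98² = (√3/4)·195.4404 ≈ 0.433013·195.4404 ≈ 84.6282
s = 3·13.98/2 = 20.97
r ≈ 84.6282/20.97 ≈ 4.03568
(Equivalently r = side/(2√3) = 13.98/3.4641 ≈ 4.03568.)

r = 4.036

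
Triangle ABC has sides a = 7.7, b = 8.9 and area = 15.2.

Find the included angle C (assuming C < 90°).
Area = ½·a·b·sin(C)  ⇒  sin(C) = 2·Area/(a·b) = 2·15.2/(7.7·8.9) = 30.4/68.53 ≈ 0.443601
C = arcsin(0.443601) ≈ 26.3339° (taking the acute solution since C < 90°)

C = 26.33°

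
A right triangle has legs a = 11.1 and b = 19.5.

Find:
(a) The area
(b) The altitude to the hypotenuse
(a) The legs are perpendicular, so Area = ½·a·b = ½·11.1·19.5 = ½·216.45 = 108.225
(b) Hypotenuse c = √(a² + b²) = √(123.21 + 380.25) = √503.46 ≈ 22.4379
    Area = ½·c·h_c  ⇒  h_c = 2·Area/c = 216.45/22.4379 ≈ 9.64662

Area = 108.225, h_c = 9.647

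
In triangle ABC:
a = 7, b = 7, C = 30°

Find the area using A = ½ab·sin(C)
A = ½·a·b·sin(C) = ½·7·7·sin(30°)
sin(30°) ≈ 0.5
A ≈ ½·49·0.5 = 24.5·0.5 ≈ 12.25

Area = 12.25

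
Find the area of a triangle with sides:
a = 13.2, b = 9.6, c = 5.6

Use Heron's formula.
s = (13.2 + 9.6 + 5.6)/2 = 28.4/2 = 14.2
s − a = 1, s − b = 4.6, s − c = 8.6
s(s−a)(s−b)(s−c) = 14.2·1·4.6·8.6 ≈ 561.752
Area = √561.752 ≈ 23.7013

Area = 23.7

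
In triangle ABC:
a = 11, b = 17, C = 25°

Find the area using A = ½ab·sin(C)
A = ½·a·b·sin(C) = ½·11·17·sin(25°)
sin(25°) ≈ 0.422618
A ≈ ½·187·0.422618 = 93.5·0.422618 ≈ 39.5148

Area = 39.51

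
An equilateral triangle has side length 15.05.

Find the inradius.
r = Area/s with s the semi-perimeter.
Area = (√3/4)·15.05² = (√3/4)·226.5025 ≈ 0.433013·226.5025 ≈ 98.0785
s = 3·15.05/2 = 22.575
r ≈ 98.0785/22.575 ≈ 4.34456
(Equivalently r = side/(2√3) = 15.05/3.4641 ≈ 4.34456.)

r = 4.345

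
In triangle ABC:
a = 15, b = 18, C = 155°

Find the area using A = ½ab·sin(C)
A = ½·a·b·sin(C) = ½·15·18·sin(155°)
sin(155°) ≈ 0.422618
A ≈ ½·270·0.422618 = 135·0.422618 ≈ 57.0535

Area = 57.05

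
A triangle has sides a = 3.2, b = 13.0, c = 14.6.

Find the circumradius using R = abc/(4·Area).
First find the area with Heron's formula.
s = (3.2 + 13.0 + 14.6)/2 = 15.4
Area = √(s(s−a)(s−b)(s−c)) = √(15.4·12.2·2.4·0.8) ≈ √360.73 ≈ 18.9929
abc = 3.2·13.0·14.6 = 607.36
R = abc/(4·Area) ≈ 607.36/(4·18.9929) = 607.36/75.9715 ≈ 7.99457

R = 7.995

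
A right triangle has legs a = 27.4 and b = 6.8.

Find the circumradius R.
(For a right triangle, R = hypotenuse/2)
Hypotenuse c = √(a² + b²) = √(750.76 + 46.24) = √797 ≈ 28.2312
R = c/2 ≈ 28.2312/2 ≈ 14.1156

R = 14.12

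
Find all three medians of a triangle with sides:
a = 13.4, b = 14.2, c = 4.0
Median formula: m_a = ½√(2b² + 2c² − a²) (and cyclically). a² = 179.56, b² = 201.64, c² = 16.
m_a = ½√(2·201.64 + 2·16 − 179.56) = ½√255.72 ≈ ½·15.9912 ≈ 7.99562
m_b = ½√(2·179.56 + 2·16 − 201.64) = ½√189.48 ≈ ½·13.7652 ≈ 6.88259
m_c = ½√(2·179.56 + 2·201.64 − 16) = ½√746.4 ≈ ½·27.3203 ≈ 13.6602

m_a = 7.996, m_b = 6.883, m_c = 13.66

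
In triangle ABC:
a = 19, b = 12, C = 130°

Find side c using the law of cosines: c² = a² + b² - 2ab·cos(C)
c² = 19² + 12² − 2·19·12·cos(130°)
cos(130°) ≈ -0.642788
c² ≈ 361 + 144 − 456·(-0.642788) ≈ 505 + 293.111 ≈ 798.111
c ≈ √798.111 ≈ 28.2509

c = 28.25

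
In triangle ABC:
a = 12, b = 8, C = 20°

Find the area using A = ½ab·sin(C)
A = ½·a·b·sin(C) = ½·12·8·sin(20°)
sin(20°) ≈ 0.34202
A ≈ ½·96·0.34202 = 48·0.34202 ≈ 16.417

Area = 16.42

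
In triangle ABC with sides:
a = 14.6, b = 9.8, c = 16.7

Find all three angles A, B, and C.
Law of cosines for each angle (a² = 213.16, b² = 96.04, c² = 278.89):
cos(A) = (b² + c² − a²)/(2bc) = (96.04 + 278.89 − 213.16)/(2·9.8·16.7) = 161.77/327.32 ≈ 0.494226  ⇒  A ≈ 60.3813°
cos(B) = (a² + c² − b²)/(2ac) = (213.16 + 278.89 − 96.04)/(2·14.6·16.7) = 396.01/487.64 ≈ 0.812095  ⇒  B ≈ 35.6989°
cos(C) = (a² + b² − c²)/(2ab) = (213.16 + 96.04 − 278.89)/(2·14.6·9.8) = 30.31/286.16 ≈ 0.10592  ⇒  C ≈ 83.9198°
Check: A + B + C ≈ 180°

A = 60.38°, B = 35.7°, C = 83.92°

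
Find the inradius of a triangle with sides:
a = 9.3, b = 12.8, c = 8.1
r = Area/s where s is the semi-perimeter.
s = (9.3 + 12.8 + 8.1)/2 = 30.2/2 = 15.1
Area = √(s(s−a)(s−b)(s−c)) = √(15.1·5.8·2.3·7) ≈ √1410.04 ≈ 37.5505
r ≈ 37.5505/15.1 ≈ 2.48679

r = 2.487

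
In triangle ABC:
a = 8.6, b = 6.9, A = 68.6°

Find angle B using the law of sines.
a/sin(A) = b/sin(B)  ⇒  sin(B) = b·sin(A)/a = 6.9·sin(68.6°)/8.6
sin(68.6°) ≈ 0.931056
sin(B) ≈ 6.9·0.931056/8.6 ≈ 6.42429/8.6 ≈ 0.74701
B = arcsin(0.74701) ≈ 48.332°
(Since b ≤ a we need B ≤ A, so the obtuse alternative 180° − 48.332° ≈ 131.668° is rejected.)

B = 48.33°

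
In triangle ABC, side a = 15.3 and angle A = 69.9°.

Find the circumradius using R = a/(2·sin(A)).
R = a/(2·sin(A)) = 15.3/(2·sin(69.9°))
sin(69.9°) ≈ 0.939094
R ≈ 15.3/(2·0.939094) = 15.3/1.87819 ≈ 8.14615

R = 8.146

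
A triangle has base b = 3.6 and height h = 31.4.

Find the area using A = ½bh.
A = ½·b·h = ½·3.6·31.4 = ½·113.04 = 56.52

Area = 56.52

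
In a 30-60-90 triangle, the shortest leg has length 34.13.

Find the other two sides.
In a 30-60-90 triangle the sides are in ratio 1 : √3 : 2 (short leg : long leg : hypotenuse).
Long leg = 34.13·√3 ≈ 34.13·1.73205 ≈ 59.1149
Hypotenuse = 2·34.13 = 68.26

Long leg = 34.13√3 = 59.11, Hypotenuse = 68.26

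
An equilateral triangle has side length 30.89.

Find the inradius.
r = Area/s with s the semi-perimeter.
Area = (√3/4)·30.89² = (√3/4)·954.1921 ≈ 0.433013·954.1921 ≈ 413.177
s = 3·30.89/2 = 46.335
r ≈ 413.177/46.335 ≈ 8.91717
(Equivalently r = side/(2√3) = 30.89/3.4641 ≈ 8.91717.)

r = 8.917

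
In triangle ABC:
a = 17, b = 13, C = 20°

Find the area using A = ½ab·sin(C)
A = ½·a·b·sin(C) = ½·17·13·sin(20°)
sin(20°) ≈ 0.34202
A ≈ ½·221·0.34202 = 110.5·0.34202 ≈ 37.7932

Area = 37.79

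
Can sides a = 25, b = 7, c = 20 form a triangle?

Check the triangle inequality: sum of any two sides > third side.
a + b vs c: 25 + 7 = 32 > 20  ✓
a + c vs b: 25 + 20 = 45 > 7  ✓
b + c vs a: 7 + 20 = 27 > 25  ✓

Yes, triangle inequality satisfied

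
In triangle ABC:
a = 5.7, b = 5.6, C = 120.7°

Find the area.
Two sides and the included angle (SAS): A = ½·a·b·sin(C) = ½·5.7·5.6·sin(120.7°)
sin(120.7°) ≈ 0.859852
A ≈ ½·31.92·0.859852 = 15.96·0.859852 ≈ 13.7232

Area = 13.72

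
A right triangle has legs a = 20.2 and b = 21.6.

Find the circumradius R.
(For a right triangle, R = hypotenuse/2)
Hypotenuse c = √(a² + b²) = √(408.04 + 466.56) = √874.6 ≈ 29.5736
R = c/2 ≈ 29.5736/2 ≈ 14.7868

R = 14.79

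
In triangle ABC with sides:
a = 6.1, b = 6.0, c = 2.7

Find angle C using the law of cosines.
c² = a² + b² − 2ab·cos(C)  ⇒  cos(C) = (a² + b² − c²)/(2ab)
cos(C) = (6.1² + 6.0² − 2.7²)/(2·6.1·6.0) = (37.21 + 36 − 7.29)/73.2 = 65.92/73.2 ≈ 0.900546
C = arccos(0.900546) ≈ 25.77°

C = 25.77°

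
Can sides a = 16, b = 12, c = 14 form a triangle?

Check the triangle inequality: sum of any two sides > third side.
a + b vs c: 16 + 12 = 28 > 14  ✓
a + c vs b: 16 + 14 = 30 > 12  ✓
b + c vs a: 12 + 14 = 26 > 16  ✓

Yes, triangle inequality satisfied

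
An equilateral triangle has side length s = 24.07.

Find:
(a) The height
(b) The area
(a) The height splits the triangle into two 30-60-90 halves: h = s·√3/2 = 24.07·1.73205/2 ≈ 41.6905/2 ≈ 20.8452
(b) Area = (√3/4)·s² = (√3/4)·24.07² = (√3/4)·579.3649 ≈ 0.433013·579.3649 ≈ 250.872

Height = 20.85, Area = 250.9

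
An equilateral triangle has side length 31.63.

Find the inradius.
r = Area/s with s the semi-perimeter.
Area = (√3/4)·31.63² = (√3/4)·1000.4569 ≈ 0.433013·1000.4569 ≈ 433.211
s = 3·31.63/2 = 47.445
r ≈ 433.211/47.445 ≈ 9.13079
(Equivalently r = side/(2√3) = 31.63/3.4641 ≈ 9.13079.)

r = 9.131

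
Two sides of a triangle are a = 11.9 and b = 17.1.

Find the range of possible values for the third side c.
Triangle inequality: |a − b| < c < a + b
|a − b| = |11.9 − 17.1| = 5.2
a + b = 11.9 + 17.1 = 29

5.2 < c < 29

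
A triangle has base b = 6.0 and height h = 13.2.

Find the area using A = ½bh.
A = ½·b·h = ½·6.0·13.2 = ½·79.2 = 39.6

Area = 39.6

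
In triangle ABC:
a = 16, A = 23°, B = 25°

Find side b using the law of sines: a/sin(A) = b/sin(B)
a/sin(A) = b/sin(B)  ⇒  b = a·sin(B)/sin(A) = 16·sin(25°)/sin(23°)
sin(25°) ≈ 0.422618, sin(23°) ≈ 0.390731
b ≈ 16·0.422618/0.390731 ≈ 6.76189/0.390731 ≈ 17.3057

b = 17.31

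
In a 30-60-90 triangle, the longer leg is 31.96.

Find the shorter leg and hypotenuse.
In a 30-60-90 triangle the sides are in ratio 1 : √3 : 2, so short leg = long leg/√3 and hypotenuse = 2·(short leg).
Short leg = 31.96/√3 ≈ 31.96/1.73205 ≈ 18.4521
Hypotenuse = 2·18.4521 ≈ 36.9042

Short leg = 18.45, Hypotenuse = 36.9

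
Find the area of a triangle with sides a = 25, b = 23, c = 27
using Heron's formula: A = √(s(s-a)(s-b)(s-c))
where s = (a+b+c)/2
s = (25 + 23 + 27)/2 = 75/2 = 37.5
s − a = 12.5, s − b = 14.5, s − c = 10.5
s(s−a)(s−b)(s−c) = 37.5·12.5·14.5·10.5 = 71367.1875
Area = √71367.1875 ≈ 267.146

s = 37.5, Area = 267.1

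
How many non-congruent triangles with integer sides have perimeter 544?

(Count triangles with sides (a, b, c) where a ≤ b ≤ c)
Let a ≤ b ≤ c with a + b + c = 544. The only binding inequality is a + b > c, i.e. 544 − c > c, so c < 544/2; and c ≥ 544/3 since c is the largest side.
So 182 ≤ c ≤ 271. For each c, b runs from ⌈(544 − c)/2⌉ up to c (then a = 544 − b − c satisfies 1 ≤ a ≤ b automatically), giving c − ⌈(544 − c)/2⌉ + 1 choices.
Summing over c: 2 + 3 + 5 + 6 + … + 134 + 135  (90 terms, c = 182, …, 271) = 6165
Check (closed form: nearest integer to p²/48 for even p, (p+3)²/48 for odd p): 544²/48 = 295936/48 ≈ 6165.33 → 6165

6165 triangles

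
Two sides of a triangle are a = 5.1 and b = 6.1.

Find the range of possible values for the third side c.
Triangle inequality: |a − b| < c < a + b
|a − b| = |5.1 − 6.1| = 1
a + b = 5.1 + 6.1 = 11.2

1 < c < 11.2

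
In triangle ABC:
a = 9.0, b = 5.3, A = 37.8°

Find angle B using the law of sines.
a/sin(A) = b/sin(B)  ⇒  sin(B) = b·sin(A)/a = 5.3·sin(37.8°)/9.0
sin(37.8°) ≈ 0.612907
sin(B) ≈ 5.3·0.612907/9.0 ≈ 3.24841/9.0 ≈ 0.360934
B = arcsin(0.360934) ≈ 21.1576°
(Since b ≤ a we need B ≤ A, so the obtuse alternative 180° − 21.1576° ≈ 158.842° is rejected.)

B = 21.16°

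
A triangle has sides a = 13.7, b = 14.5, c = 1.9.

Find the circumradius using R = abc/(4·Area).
First find the area with Heron's formula.
s = (13.7 + 14.5 + 1.9)/2 = 15.05
Area = √(s(s−a)(s−b)(s−c)) = √(15.05·1.35·0.55·13.15) ≈ √146.946 ≈ 12.1221
abc = 13.7·14.5·1.9 = 377.435
R = abc/(4·Area) ≈ 377.435/(4·12.1221) = 377.435/48.4886 ≈ 7.784

R = 7.784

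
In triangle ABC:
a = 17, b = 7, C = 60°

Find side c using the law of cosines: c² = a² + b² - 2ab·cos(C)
c² = 17² + 7² − 2·17·7·cos(60°)
cos(60°) ≈ 0.5
c² ≈ 289 + 49 − 238·(0.5) ≈ 338 − 119 ≈ 219
c ≈ √219 ≈ 14.7986

c = 14.8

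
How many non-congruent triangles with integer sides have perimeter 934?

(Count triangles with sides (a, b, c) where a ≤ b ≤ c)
Let a ≤ b ≤ c with a + b + c = 934. The only binding inequality is a + b > c, i.e. 934 − c > c, so c < 934/2; and c ≥ 934/3 since c is the largest side.
So 312 ≤ c ≤ 466. For each c, b runs from ⌈(934 − c)/2⌉ up to c (then a = 934 − b − c satisfies 1 ≤ a ≤ b automatically), giving c − ⌈(934 − c)/2⌉ + 1 choices.
Summing over c: 2 + 3 + 5 + 6 + … + 231 + 233  (155 terms, c = 312, …, 466) = 18174
Check (closed form: nearest integer to p²/48 for even p, (p+3)²/48 for odd p): 934²/48 = 872356/48 ≈ 18174.08 → 18174

18174 triangles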